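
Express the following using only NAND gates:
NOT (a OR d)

(((a NAND a) NAND (d NAND d)) NAND ((a NAND a) NAND (d NAND d)))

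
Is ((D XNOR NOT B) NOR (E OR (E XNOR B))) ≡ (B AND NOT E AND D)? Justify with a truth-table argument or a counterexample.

Yes, they are equivalent — the two output columns agree on all 8 assignments:
B | E | D | Expression 1 | Expression 2
---------------------------------------
0 | 0 | 0 | 0 | 0
0 | 0 | 1 | 0 | 0
0 | 1 | 0 | 0 | 0
0 | 1 | 1 | 0 | 0
1 | 0 | 0 | 0 | 0
1 | 0 | 1 | 1 | 1
1 | 1 | 0 | 0 | 0
1 | 1 | 1 | 0 | 0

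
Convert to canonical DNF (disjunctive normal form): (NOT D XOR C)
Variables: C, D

(NOT C AND NOT D) OR (C AND D)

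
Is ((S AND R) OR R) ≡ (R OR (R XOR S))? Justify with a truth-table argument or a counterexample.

No. Counterexample: with R=0, S=1, Expression 1 = 0 but Expression 2 = 1.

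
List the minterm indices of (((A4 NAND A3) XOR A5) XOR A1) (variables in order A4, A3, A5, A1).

Σm(0, 3, 4, 7, 8, 11, 13, 14) = (NOT A4 AND NOT A3 AND NOT A5 AND NOT A1) OR (NOT A4 AND NOT A3 AND A5 AND A1) OR (NOT A4 AND A3 AND NOT A5 AND NOT A1) OR (NOT A4 AND A3 AND A5 AND A1) OR (A4 AND NOT A3 AND NOT A5 AND NOT A1) OR (A4 AND NOT A3 AND A5 AND A1) OR (A4 AND A3 AND NOT A5 AND A1) OR (A4 AND A3 AND A5 AND NOT A1)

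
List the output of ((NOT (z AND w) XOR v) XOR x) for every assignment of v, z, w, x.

v | z | w | x | Output
----------------------
0 | 0 | 0 | 0 | 1
0 | 0 | 0 | 1 | 0
0 | 0 | 1 | 0 | 1
0 | 0 | 1 | 1 | 0
0 | 1 | 0 | 0 | 1
0 | 1 | 0 | 1 | 0
0 | 1 | 1 | 0 | 0
0 | 1 | 1 | 1 | 1
1 | 0 | 0 | 0 | 0
1 | 0 | 0 | 1 | 1
1 | 0 | 1 | 0 | 0
1 | 0 | 1 | 1 | 1
1 | 1 | 0 | 0 | 0
1 | 1 | 0 | 1 | 1
1 | 1 | 1 | 0 | 1
1 | 1 | 1 | 1 | 0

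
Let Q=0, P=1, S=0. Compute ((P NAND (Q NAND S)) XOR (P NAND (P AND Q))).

Substituting: ((1 NAND (0 NAND 0)) XOR (1 NAND (1 AND 0)))
= 1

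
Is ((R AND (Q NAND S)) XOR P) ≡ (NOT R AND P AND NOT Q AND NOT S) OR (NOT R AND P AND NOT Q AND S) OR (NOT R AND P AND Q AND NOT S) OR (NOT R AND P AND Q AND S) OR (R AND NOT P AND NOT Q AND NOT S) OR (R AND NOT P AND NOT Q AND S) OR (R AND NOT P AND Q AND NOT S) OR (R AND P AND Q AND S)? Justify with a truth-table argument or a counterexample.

Yes, they are equivalent — the two output columns agree on all 16 assignments:
R | P | Q | S | Expression 1 | Expression 2
-------------------------------------------
0 | 0 | 0 | 0 | 0 | 0
0 | 0 | 0 | 1 | 0 | 0
0 | 0 | 1 | 0 | 0 | 0
0 | 0 | 1 | 1 | 0 | 0
0 | 1 | 0 | 0 | 1 | 1
0 | 1 | 0 | 1 | 1 | 1
0 | 1 | 1 | 0 | 1 | 1
0 | 1 | 1 | 1 | 1 | 1
1 | 0 | 0 | 0 | 1 | 1
1 | 0 | 0 | 1 | 1 | 1
1 | 0 | 1 | 0 | 1 | 1
1 | 0 | 1 | 1 | 0 | 0
1 | 1 | 0 | 0 | 0 | 0
1 | 1 | 0 | 1 | 0 | 0
1 | 1 | 1 | 0 | 0 | 0
1 | 1 | 1 | 1 | 1 | 1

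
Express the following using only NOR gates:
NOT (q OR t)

(((q NOR t) NOR (q NOR t)) NOR ((q NOR t) NOR (q NOR t)))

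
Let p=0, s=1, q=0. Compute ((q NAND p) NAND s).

Substituting: ((0 NAND 0) NAND 1)
= 0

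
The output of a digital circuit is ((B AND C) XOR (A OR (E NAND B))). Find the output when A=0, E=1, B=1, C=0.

Substituting: ((1 AND 0) XOR (0 OR (1 NAND 1)))
= 0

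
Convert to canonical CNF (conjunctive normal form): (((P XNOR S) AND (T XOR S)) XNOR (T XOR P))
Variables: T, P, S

(T OR NOT P OR S) AND (NOT T OR P OR NOT S)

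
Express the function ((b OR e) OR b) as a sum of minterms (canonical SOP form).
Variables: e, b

Σm(1, 2, 3) = (NOT e AND b) OR (e AND NOT b) OR (e AND b)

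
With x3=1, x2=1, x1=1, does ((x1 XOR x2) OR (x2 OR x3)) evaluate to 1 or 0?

Substituting: ((1 XOR 1) OR (1 OR 1))
= 1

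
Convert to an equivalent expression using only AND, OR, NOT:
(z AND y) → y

NOT (z AND y) OR y
(Implication elimination: A → B = NOT A OR B)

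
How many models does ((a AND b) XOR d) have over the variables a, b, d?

Satisfying assignments: (0,0,1), (0,1,1), (1,0,1), (1,1,0)
Count: 4 out of 8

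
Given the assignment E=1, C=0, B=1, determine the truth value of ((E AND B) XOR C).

Substituting: ((1 AND 1) XOR 0)
= 1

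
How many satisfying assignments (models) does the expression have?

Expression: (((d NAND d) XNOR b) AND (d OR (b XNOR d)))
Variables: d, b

Satisfying assignments: (1,0)
Count: 1 out of 4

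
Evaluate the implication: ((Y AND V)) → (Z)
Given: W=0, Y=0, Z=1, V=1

Antecedent ((Y AND V)) = 0; consequent (Z) = 1.
0 → 1 = 1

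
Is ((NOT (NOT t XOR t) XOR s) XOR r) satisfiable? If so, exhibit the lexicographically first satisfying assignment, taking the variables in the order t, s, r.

t=0, s=0, r=1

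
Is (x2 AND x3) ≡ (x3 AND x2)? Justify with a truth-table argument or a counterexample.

Yes, they are equivalent — the two output columns agree on all 4 assignments:
x3 | x2 | Expression 1 | Expression 2
-------------------------------------
0 | 0 | 0 | 0
0 | 1 | 0 | 0
1 | 0 | 0 | 0
1 | 1 | 1 | 1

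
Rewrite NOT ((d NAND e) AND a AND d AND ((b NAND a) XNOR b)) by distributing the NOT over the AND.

NOT (d NAND e) OR NOT a OR NOT d OR NOT ((b NAND a) XNOR b)
De Morgan's: NOT(AND of terms) = OR of negations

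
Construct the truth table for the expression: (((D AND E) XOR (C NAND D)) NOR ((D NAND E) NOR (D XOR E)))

C | D | E | Output
------------------
0 | 0 | 0 | 0
0 | 0 | 1 | 0
0 | 1 | 0 | 0
0 | 1 | 1 | 0
1 | 0 | 0 | 0
1 | 0 | 1 | 0
1 | 1 | 0 | 1
1 | 1 | 1 | 0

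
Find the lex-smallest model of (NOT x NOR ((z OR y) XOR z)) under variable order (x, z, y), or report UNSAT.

x=1, z=0, y=0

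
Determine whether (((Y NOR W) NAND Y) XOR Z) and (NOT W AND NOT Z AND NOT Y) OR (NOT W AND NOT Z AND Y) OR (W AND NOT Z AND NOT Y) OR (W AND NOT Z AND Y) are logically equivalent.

Yes, they are equivalent — the two output columns agree on all 8 assignments:
W | Z | Y | Expression 1 | Expression 2
---------------------------------------
0 | 0 | 0 | 1 | 1
0 | 0 | 1 | 1 | 1
0 | 1 | 0 | 0 | 0
0 | 1 | 1 | 0 | 0
1 | 0 | 0 | 1 | 1
1 | 0 | 1 | 1 | 1
1 | 1 | 0 | 0 | 0
1 | 1 | 1 | 0 | 0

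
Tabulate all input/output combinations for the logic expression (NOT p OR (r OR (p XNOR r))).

p | r | Output
--------------
0 | 0 | 1
0 | 1 | 1
1 | 0 | 0
1 | 1 | 1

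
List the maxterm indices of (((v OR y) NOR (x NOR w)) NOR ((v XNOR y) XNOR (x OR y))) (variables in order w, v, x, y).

ΠM(2, 4, 5, 7, 8, 10, 12, 13, 15) = (w OR v OR NOT x OR y) AND (w OR NOT v OR x OR y) AND (w OR NOT v OR x OR NOT y) AND (w OR NOT v OR NOT x OR NOT y) AND (NOT w OR v OR x OR y) AND (NOT w OR v OR NOT x OR y) AND (NOT w OR NOT v OR x OR y) AND (NOT w OR NOT v OR x OR NOT y) AND (NOT w OR NOT v OR NOT x OR NOT y)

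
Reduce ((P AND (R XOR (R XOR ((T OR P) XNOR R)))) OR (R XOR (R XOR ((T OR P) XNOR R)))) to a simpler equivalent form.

By absorption (E OR (E AND v) = E) then XOR self-cancellation ((E XOR v) XOR v = E):
= ((T OR P) XNOR R)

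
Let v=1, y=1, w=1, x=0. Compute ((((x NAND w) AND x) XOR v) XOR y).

Substituting: ((((0 NAND 1) AND 0) XOR 1) XOR 1)
= 0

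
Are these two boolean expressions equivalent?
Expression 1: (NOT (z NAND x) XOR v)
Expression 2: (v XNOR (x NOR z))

No. Counterexample: with x=0, z=1, v=0, Expression 1 = 0 but Expression 2 = 1.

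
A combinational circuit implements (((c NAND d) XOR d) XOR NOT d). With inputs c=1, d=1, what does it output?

Substituting: (((1 NAND 1) XOR 1) XOR NOT 1)
= 1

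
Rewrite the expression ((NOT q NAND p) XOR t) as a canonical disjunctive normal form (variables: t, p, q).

(NOT t AND NOT p AND NOT q) OR (NOT t AND NOT p AND q) OR (NOT t AND p AND q) OR (t AND p AND NOT q)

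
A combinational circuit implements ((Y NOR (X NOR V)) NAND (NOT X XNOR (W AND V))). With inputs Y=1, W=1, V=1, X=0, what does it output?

Substituting: ((1 NOR (0 NOR 1)) NAND (NOT 0 XNOR (1 AND 1)))
= 1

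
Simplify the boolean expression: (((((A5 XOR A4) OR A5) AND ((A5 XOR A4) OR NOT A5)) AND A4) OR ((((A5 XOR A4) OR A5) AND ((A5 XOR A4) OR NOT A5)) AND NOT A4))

By distribution ((E AND v) OR (E AND NOT v) = E) then distribution ((E OR v) AND (E OR NOT v) = E):
= (A5 XOR A4)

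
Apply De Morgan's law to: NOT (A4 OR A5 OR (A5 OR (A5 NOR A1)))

NOT A4 AND NOT A5 AND NOT (A5 OR (A5 NOR A1))
De Morgan's: NOT(OR of terms) = AND of negations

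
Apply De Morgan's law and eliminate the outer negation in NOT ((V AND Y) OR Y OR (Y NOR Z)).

NOT (V AND Y) AND NOT Y AND NOT (Y NOR Z)
De Morgan's: NOT(OR of terms) = AND of negations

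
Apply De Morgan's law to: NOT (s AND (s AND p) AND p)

NOT s OR NOT (s AND p) OR NOT p
De Morgan's: NOT(AND of terms) = OR of negations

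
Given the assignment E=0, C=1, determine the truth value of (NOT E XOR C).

Substituting: (NOT 0 XOR 1)
= 0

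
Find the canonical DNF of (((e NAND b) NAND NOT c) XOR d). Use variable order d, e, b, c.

(NOT d AND NOT e AND NOT b AND c) OR (NOT d AND NOT e AND b AND c) OR (NOT d AND e AND NOT b AND c) OR (NOT d AND e AND b AND NOT c) OR (NOT d AND e AND b AND c) OR (d AND NOT e AND NOT b AND NOT c) OR (d AND NOT e AND b AND NOT c) OR (d AND e AND NOT b AND NOT c)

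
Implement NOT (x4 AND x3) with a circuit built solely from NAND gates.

(((x4 NAND x3) NAND (x4 NAND x3)) NAND ((x4 NAND x3) NAND (x4 NAND x3)))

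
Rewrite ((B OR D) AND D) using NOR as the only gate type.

((((B NOR D) NOR (B NOR D)) NOR ((B NOR D) NOR (B NOR D))) NOR (D NOR D))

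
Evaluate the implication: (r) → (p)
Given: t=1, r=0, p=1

Antecedent (r) = 0; consequent (p) = 1.
0 → 1 = 1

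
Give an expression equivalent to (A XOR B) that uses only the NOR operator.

((((A NOR B) NOR (A NOR B)) NOR ((A NOR B) NOR (A NOR B))) NOR ((((A NOR A) NOR (B NOR B)) NOR ((A NOR A) NOR (B NOR B))) NOR (((A NOR A) NOR (B NOR B)) NOR ((A NOR A) NOR (B NOR B)))))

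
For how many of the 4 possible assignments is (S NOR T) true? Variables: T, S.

Satisfying assignments: (0,0)
Count: 1 out of 4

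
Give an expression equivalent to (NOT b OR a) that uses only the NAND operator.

(((b NAND b) NAND (b NAND b)) NAND (a NAND a))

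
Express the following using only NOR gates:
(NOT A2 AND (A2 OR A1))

(((A2 NOR A2) NOR (A2 NOR A2)) NOR (((A2 NOR A1) NOR (A2 NOR A1)) NOR ((A2 NOR A1) NOR (A2 NOR A1))))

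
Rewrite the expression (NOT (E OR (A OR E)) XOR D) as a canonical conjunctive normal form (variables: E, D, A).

(E OR D OR NOT A) AND (E OR NOT D OR A) AND (NOT E OR D OR A) AND (NOT E OR D OR NOT A)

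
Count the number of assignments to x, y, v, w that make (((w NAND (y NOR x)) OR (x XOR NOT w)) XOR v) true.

Satisfying assignments: (0,0,0,0), (0,0,1,1), (0,1,0,0), (0,1,0,1), (1,0,0,0), (1,0,0,1), (1,1,0,0), (1,1,0,1)
Count: 8 out of 16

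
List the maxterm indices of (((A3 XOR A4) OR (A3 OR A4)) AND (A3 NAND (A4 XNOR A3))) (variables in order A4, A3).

ΠM(0, 3) = (A4 OR A3) AND (NOT A4 OR NOT A3)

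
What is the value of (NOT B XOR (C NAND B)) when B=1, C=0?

Substituting: (NOT 1 XOR (0 NAND 1))
= 1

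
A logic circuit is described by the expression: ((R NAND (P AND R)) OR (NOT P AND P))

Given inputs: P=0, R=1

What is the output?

Substituting: ((1 NAND (0 AND 1)) OR (NOT 0 AND 0))
= 1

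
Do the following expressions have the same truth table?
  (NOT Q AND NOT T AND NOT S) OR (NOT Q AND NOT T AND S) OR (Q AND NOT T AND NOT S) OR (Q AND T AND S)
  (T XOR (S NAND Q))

Yes, they are equivalent — the two output columns agree on all 8 assignments:
Q | T | S | Expression 1 | Expression 2
---------------------------------------
0 | 0 | 0 | 1 | 1
0 | 0 | 1 | 1 | 1
0 | 1 | 0 | 0 | 0
0 | 1 | 1 | 0 | 0
1 | 0 | 0 | 1 | 1
1 | 0 | 1 | 0 | 0
1 | 1 | 0 | 0 | 0
1 | 1 | 1 | 1 | 1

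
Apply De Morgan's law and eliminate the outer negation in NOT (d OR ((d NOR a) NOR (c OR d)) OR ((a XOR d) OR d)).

NOT d AND NOT ((d NOR a) NOR (c OR d)) AND NOT ((a XOR d) OR d)
De Morgan's: NOT(OR of terms) = AND of negations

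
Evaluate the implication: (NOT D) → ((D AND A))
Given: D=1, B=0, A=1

Antecedent (NOT D) = 0; consequent ((D AND A)) = 1.
0 → 1 = 1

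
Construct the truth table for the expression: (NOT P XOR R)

R | P | Output
--------------
0 | 0 | 1
0 | 1 | 0
1 | 0 | 0
1 | 1 | 1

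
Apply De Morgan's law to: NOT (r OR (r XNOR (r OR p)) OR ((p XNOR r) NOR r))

NOT r AND NOT (r XNOR (r OR p)) AND NOT ((p XNOR r) NOR r)
De Morgan's: NOT(OR of terms) = AND of negations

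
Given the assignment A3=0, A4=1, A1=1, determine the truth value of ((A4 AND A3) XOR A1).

Substituting: ((1 AND 0) XOR 1)
= 1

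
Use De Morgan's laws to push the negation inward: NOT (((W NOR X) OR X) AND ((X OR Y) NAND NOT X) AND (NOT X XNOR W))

NOT ((W NOR X) OR X) OR NOT ((X OR Y) NAND NOT X) OR NOT (NOT X XNOR W)
De Morgan's: NOT(AND of terms) = OR of negations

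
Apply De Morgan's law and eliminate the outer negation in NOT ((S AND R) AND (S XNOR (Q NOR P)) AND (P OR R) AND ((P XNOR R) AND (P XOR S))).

NOT (S AND R) OR NOT (S XNOR (Q NOR P)) OR NOT (P OR R) OR NOT ((P XNOR R) AND (P XOR S))
De Morgan's: NOT(AND of terms) = OR of negations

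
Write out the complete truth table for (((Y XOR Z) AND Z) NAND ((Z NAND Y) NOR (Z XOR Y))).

Y | Z | Output
--------------
0 | 0 | 1
0 | 1 | 1
1 | 0 | 1
1 | 1 | 1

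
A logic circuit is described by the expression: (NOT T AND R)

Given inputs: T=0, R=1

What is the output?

Substituting: (NOT 0 AND 1)
= 1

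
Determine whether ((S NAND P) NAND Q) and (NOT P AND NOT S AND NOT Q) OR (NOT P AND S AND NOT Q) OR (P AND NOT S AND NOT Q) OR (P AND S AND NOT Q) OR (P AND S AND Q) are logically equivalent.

Yes, they are equivalent — the two output columns agree on all 8 assignments:
P | S | Q | Expression 1 | Expression 2
---------------------------------------
0 | 0 | 0 | 1 | 1
0 | 0 | 1 | 0 | 0
0 | 1 | 0 | 1 | 1
0 | 1 | 1 | 0 | 0
1 | 0 | 0 | 1 | 1
1 | 0 | 1 | 0 | 0
1 | 1 | 0 | 1 | 1
1 | 1 | 1 | 1 | 1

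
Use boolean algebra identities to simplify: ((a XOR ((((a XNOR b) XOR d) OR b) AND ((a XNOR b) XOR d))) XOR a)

By XOR self-cancellation ((E XOR v) XOR v = E) then absorption (E AND (E OR v) = E):
= ((a XNOR b) XOR d)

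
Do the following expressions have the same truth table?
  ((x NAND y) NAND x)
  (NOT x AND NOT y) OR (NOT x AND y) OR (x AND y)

Yes, they are equivalent — the two output columns agree on all 4 assignments:
x | y | Expression 1 | Expression 2
-----------------------------------
0 | 0 | 1 | 1
0 | 1 | 1 | 1
1 | 0 | 0 | 0
1 | 1 | 1 | 1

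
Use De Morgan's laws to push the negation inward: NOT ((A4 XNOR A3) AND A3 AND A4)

NOT (A4 XNOR A3) OR NOT A3 OR NOT A4
De Morgan's: NOT(AND of terms) = OR of negations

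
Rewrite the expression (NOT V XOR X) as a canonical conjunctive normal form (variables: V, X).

(V OR NOT X) AND (NOT V OR X)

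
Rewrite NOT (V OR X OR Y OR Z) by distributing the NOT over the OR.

NOT V AND NOT X AND NOT Y AND NOT Z
De Morgan's: NOT(OR of terms) = AND of negations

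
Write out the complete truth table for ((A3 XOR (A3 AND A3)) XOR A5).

A3 | A5 | Output
----------------
0 | 0 | 0
0 | 1 | 1
1 | 0 | 0
1 | 1 | 1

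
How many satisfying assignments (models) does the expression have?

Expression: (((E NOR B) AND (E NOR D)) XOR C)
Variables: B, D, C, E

Satisfying assignments: (0,0,0,0), (0,0,1,1), (0,1,1,0), (0,1,1,1), (1,0,1,0), (1,0,1,1), (1,1,1,0), (1,1,1,1)
Count: 8 out of 16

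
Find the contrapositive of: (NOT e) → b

Contrapositive: NOT b → e
Note: A statement and its contrapositive are logically equivalent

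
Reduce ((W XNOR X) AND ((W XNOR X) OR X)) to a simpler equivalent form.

By absorption (E AND (E OR v) = E):
= (W XNOR X)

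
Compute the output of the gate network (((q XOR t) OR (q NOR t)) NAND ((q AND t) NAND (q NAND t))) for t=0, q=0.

Substituting: (((0 XOR 0) OR (0 NOR 0)) NAND ((0 AND 0) NAND (0 NAND 0)))
= 0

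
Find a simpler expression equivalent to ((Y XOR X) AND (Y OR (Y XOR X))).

By absorption (E AND (E OR v) = E):
= (Y XOR X)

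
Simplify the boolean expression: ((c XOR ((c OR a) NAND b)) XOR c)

By XOR self-cancellation ((E XOR v) XOR v = E):
= ((c OR a) NAND b)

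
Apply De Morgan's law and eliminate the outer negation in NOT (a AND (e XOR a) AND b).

NOT a OR NOT (e XOR a) OR NOT b
De Morgan's: NOT(AND of terms) = OR of negations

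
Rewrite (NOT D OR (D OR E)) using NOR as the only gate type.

(((D NOR D) NOR ((D NOR E) NOR (D NOR E))) NOR ((D NOR D) NOR ((D NOR E) NOR (D NOR E))))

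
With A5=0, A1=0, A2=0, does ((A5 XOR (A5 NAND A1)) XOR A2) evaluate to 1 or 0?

Substituting: ((0 XOR (0 NAND 0)) XOR 0)
= 1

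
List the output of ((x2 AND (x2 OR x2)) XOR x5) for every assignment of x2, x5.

x2 | x5 | Output
----------------
0 | 0 | 0
0 | 1 | 1
1 | 0 | 1
1 | 1 | 0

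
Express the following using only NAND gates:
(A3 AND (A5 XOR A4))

((A3 NAND ((A5 NAND (A5 NAND A4)) NAND (A4 NAND (A5 NAND A4)))) NAND (A3 NAND ((A5 NAND (A5 NAND A4)) NAND (A4 NAND (A5 NAND A4)))))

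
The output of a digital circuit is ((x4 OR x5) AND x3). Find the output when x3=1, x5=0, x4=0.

Substituting: ((0 OR 0) AND 1)
= 0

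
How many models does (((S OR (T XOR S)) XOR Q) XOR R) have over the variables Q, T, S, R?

Satisfying assignments: (0,0,0,1), (0,0,1,0), (0,1,0,0), (0,1,1,0), (1,0,0,0), (1,0,1,1), (1,1,0,1), (1,1,1,1)
Count: 8 out of 16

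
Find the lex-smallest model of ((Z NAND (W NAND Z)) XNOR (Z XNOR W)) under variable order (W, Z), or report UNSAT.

W=0, Z=0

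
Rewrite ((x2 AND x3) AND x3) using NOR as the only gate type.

((((x2 NOR x2) NOR (x3 NOR x3)) NOR ((x2 NOR x2) NOR (x3 NOR x3))) NOR (x3 NOR x3))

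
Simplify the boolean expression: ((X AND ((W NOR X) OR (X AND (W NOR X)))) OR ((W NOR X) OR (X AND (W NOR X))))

By absorption (E OR (E AND v) = E) then absorption (E OR (E AND v) = E):
= (W NOR X)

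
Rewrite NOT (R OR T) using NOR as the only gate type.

(((R NOR T) NOR (R NOR T)) NOR ((R NOR T) NOR (R NOR T)))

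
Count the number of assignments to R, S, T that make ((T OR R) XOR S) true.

Satisfying assignments: (0,0,1), (0,1,0), (1,0,0), (1,0,1)
Count: 4 out of 8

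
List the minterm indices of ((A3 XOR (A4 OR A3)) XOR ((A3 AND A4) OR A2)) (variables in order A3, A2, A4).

Σm(1, 2, 5, 6, 7) = (NOT A3 AND NOT A2 AND A4) OR (NOT A3 AND A2 AND NOT A4) OR (A3 AND NOT A2 AND A4) OR (A3 AND A2 AND NOT A4) OR (A3 AND A2 AND A4)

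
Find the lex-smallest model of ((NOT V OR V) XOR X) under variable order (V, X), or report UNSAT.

V=0, X=0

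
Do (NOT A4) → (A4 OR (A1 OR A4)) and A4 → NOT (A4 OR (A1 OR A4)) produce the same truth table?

No, Inverse is not equivalent to original (counterexample: A1=0, A4=0, A3=0)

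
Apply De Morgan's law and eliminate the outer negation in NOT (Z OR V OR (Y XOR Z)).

NOT Z AND NOT V AND NOT (Y XOR Z)
De Morgan's: NOT(OR of terms) = AND of negations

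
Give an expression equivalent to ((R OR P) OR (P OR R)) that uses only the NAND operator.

((((R NAND R) NAND (P NAND P)) NAND ((R NAND R) NAND (P NAND P))) NAND (((P NAND P) NAND (R NAND R)) NAND ((P NAND P) NAND (R NAND R))))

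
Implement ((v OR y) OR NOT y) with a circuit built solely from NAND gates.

((((v NAND v) NAND (y NAND y)) NAND ((v NAND v) NAND (y NAND y))) NAND ((y NAND y) NAND (y NAND y)))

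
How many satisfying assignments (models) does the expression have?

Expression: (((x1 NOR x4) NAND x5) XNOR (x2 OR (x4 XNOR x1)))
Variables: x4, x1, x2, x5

Satisfying assignments: (0,0,0,0), (0,0,1,0), (0,1,1,0), (0,1,1,1), (1,0,1,0), (1,0,1,1), (1,1,0,0), (1,1,0,1), (1,1,1,0), (1,1,1,1)
Count: 10 out of 16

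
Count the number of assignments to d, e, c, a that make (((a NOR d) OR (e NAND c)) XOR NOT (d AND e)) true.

Satisfying assignments: (0,1,1,1), (1,1,0,0), (1,1,0,1)
Count: 3 out of 16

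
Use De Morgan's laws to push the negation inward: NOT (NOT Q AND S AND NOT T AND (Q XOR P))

Q OR NOT S OR T OR NOT (Q XOR P)
De Morgan's: NOT(AND of terms) = OR of negations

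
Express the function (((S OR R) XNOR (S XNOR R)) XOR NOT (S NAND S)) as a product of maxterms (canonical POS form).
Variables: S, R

ΠM(0, 1, 3) = (S OR R) AND (S OR NOT R) AND (NOT S OR NOT R)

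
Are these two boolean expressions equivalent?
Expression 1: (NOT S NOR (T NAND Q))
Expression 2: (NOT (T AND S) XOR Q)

No. Counterexample: with T=0, Q=0, S=0, Expression 1 = 0 but Expression 2 = 1.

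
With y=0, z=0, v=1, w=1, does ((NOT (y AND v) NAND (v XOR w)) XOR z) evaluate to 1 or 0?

Substituting: ((NOT (0 AND 1) NAND (1 XOR 1)) XOR 0)
= 1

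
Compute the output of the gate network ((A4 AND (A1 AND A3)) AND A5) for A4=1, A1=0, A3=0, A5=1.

Substituting: ((1 AND (0 AND 0)) AND 1)
= 0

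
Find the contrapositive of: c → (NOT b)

Contrapositive: b → NOT c
Note: A statement and its contrapositive are logically equivalent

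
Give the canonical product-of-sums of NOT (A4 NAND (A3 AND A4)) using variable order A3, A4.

ΠM(0, 1, 2) = (A3 OR A4) AND (A3 OR NOT A4) AND (NOT A3 OR A4)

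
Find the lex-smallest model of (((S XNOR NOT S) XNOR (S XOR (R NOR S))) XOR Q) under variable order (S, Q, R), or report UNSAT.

S=0, Q=0, R=1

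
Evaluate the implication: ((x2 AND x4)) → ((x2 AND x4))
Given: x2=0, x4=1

Antecedent ((x2 AND x4)) = 0; consequent ((x2 AND x4)) = 0.
0 → 0 = 1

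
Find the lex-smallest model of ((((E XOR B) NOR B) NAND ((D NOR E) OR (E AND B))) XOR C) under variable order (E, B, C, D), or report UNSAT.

E=0, B=0, C=0, D=1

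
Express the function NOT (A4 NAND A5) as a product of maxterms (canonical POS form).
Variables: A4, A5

ΠM(0, 1, 2) = (A4 OR A5) AND (A4 OR NOT A5) AND (NOT A4 OR A5)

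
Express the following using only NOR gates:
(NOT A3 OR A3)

(((A3 NOR A3) NOR A3) NOR ((A3 NOR A3) NOR A3))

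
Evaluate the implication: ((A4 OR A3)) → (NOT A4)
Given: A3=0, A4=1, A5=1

Antecedent ((A4 OR A3)) = 1; consequent (NOT A4) = 0.
1 → 0 = 0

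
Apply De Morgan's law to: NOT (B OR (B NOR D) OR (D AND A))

NOT B AND NOT (B NOR D) AND NOT (D AND A)
De Morgan's: NOT(OR of terms) = AND of negations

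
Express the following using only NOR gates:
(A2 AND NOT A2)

((A2 NOR A2) NOR ((A2 NOR A2) NOR (A2 NOR A2)))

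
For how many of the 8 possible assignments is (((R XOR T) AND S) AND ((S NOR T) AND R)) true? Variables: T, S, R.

No assignment satisfies the expression.
Count: 0 out of 8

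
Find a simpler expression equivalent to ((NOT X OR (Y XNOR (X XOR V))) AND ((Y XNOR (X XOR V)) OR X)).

By distribution ((E OR v) AND (E OR NOT v) = E):
= (Y XNOR (X XOR V))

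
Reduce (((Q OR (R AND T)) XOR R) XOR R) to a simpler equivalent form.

By XOR self-cancellation ((E XOR v) XOR v = E):
= (Q OR (R AND T))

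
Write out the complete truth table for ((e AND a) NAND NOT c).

c | a | e | Output
------------------
0 | 0 | 0 | 1
0 | 0 | 1 | 1
0 | 1 | 0 | 1
0 | 1 | 1 | 0
1 | 0 | 0 | 1
1 | 0 | 1 | 1
1 | 1 | 0 | 1
1 | 1 | 1 | 1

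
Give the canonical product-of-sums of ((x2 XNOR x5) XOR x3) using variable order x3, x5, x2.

ΠM(1, 2, 4, 7) = (x3 OR x5 OR NOT x2) AND (x3 OR NOT x5 OR x2) AND (NOT x3 OR x5 OR x2) AND (NOT x3 OR NOT x5 OR NOT x2)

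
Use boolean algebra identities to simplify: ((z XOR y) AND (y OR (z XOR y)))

By absorption (E AND (E OR v) = E):
= (z XOR y)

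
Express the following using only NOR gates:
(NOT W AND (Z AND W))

(((W NOR W) NOR (W NOR W)) NOR (((Z NOR Z) NOR (W NOR W)) NOR ((Z NOR Z) NOR (W NOR W))))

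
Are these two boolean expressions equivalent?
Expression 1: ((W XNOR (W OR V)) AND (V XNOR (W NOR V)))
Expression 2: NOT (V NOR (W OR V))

No. Counterexample: with W=0, V=1, Expression 1 = 0 but Expression 2 = 1.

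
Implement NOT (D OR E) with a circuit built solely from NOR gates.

(((D NOR E) NOR (D NOR E)) NOR ((D NOR E) NOR (D NOR E)))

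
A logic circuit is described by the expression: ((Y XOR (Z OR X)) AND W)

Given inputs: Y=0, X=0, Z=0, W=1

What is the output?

Substituting: ((0 XOR (0 OR 0)) AND 1)
= 0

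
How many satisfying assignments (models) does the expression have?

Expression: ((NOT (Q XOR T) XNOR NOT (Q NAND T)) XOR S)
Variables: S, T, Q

Satisfying assignments: (0,0,1), (0,1,0), (0,1,1), (1,0,0)
Count: 4 out of 8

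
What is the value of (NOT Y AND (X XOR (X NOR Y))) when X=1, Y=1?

Substituting: (NOT 1 AND (1 XOR (1 NOR 1)))
= 0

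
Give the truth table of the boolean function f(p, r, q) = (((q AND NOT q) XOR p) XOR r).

p | r | q | Output
------------------
0 | 0 | 0 | 0
0 | 0 | 1 | 0
0 | 1 | 0 | 1
0 | 1 | 1 | 1
1 | 0 | 0 | 1
1 | 0 | 1 | 1
1 | 1 | 0 | 0
1 | 1 | 1 | 0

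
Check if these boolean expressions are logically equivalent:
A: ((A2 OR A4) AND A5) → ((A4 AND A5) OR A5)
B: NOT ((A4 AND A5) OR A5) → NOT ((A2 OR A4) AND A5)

Yes, Contrapositive is always equivalent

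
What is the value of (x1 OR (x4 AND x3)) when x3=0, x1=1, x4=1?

Substituting: (1 OR (1 AND 0))
= 1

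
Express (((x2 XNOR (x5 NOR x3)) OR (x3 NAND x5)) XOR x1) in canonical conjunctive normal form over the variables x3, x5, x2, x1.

(x3 OR x5 OR x2 OR NOT x1) AND (x3 OR x5 OR NOT x2 OR NOT x1) AND (x3 OR NOT x5 OR x2 OR NOT x1) AND (x3 OR NOT x5 OR NOT x2 OR NOT x1) AND (NOT x3 OR x5 OR x2 OR NOT x1) AND (NOT x3 OR x5 OR NOT x2 OR NOT x1) AND (NOT x3 OR NOT x5 OR x2 OR NOT x1) AND (NOT x3 OR NOT x5 OR NOT x2 OR x1)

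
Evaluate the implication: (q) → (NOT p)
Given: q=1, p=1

Antecedent (q) = 1; consequent (NOT p) = 0.
1 → 0 = 0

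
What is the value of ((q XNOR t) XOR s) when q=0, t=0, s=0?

Substituting: ((0 XNOR 0) XOR 0)
= 1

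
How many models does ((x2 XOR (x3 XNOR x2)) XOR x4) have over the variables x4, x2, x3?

Satisfying assignments: (0,0,0), (0,1,0), (1,0,1), (1,1,1)
Count: 4 out of 8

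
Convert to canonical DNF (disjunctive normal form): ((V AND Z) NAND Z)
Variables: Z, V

(NOT Z AND NOT V) OR (NOT Z AND V) OR (Z AND NOT V)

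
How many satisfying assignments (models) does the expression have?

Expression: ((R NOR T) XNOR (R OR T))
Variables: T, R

No assignment satisfies the expression.
Count: 0 out of 4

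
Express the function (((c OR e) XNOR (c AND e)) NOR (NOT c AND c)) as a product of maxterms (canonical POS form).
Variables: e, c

ΠM(0, 3) = (e OR c) AND (NOT e OR NOT c)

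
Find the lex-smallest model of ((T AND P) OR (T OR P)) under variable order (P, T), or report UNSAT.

P=0, T=1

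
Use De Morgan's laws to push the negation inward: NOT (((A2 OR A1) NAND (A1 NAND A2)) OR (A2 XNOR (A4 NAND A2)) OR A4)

NOT ((A2 OR A1) NAND (A1 NAND A2)) AND NOT (A2 XNOR (A4 NAND A2)) AND NOT A4
De Morgan's: NOT(OR of terms) = AND of negations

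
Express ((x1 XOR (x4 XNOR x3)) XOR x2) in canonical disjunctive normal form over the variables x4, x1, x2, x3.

(NOT x4 AND NOT x1 AND NOT x2 AND NOT x3) OR (NOT x4 AND NOT x1 AND x2 AND x3) OR (NOT x4 AND x1 AND NOT x2 AND x3) OR (NOT x4 AND x1 AND x2 AND NOT x3) OR (x4 AND NOT x1 AND NOT x2 AND x3) OR (x4 AND NOT x1 AND x2 AND NOT x3) OR (x4 AND x1 AND NOT x2 AND NOT x3) OR (x4 AND x1 AND x2 AND x3)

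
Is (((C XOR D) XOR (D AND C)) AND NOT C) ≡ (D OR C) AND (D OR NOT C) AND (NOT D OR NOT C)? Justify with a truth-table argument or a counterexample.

Yes, they are equivalent — the two output columns agree on all 4 assignments:
D | C | Expression 1 | Expression 2
-----------------------------------
0 | 0 | 0 | 0
0 | 1 | 0 | 0
1 | 0 | 1 | 1
1 | 1 | 0 | 0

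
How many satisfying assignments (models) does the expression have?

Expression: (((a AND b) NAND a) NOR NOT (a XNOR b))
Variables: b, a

Satisfying assignments: (1,1)
Count: 1 out of 4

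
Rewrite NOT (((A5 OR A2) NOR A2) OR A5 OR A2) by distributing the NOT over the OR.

NOT ((A5 OR A2) NOR A2) AND NOT A5 AND NOT A2
De Morgan's: NOT(OR of terms) = AND of negations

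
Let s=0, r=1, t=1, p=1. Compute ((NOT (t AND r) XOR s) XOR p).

Substituting: ((NOT (1 AND 1) XOR 0) XOR 1)
= 1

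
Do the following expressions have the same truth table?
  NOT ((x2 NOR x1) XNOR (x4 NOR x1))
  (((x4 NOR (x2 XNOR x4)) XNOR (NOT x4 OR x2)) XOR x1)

No. Counterexample: with x2=0, x1=1, x4=0, Expression 1 = 0 but Expression 2 = 1.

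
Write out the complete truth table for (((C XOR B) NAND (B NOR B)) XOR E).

E | C | B | Output
------------------
0 | 0 | 0 | 1
0 | 0 | 1 | 1
0 | 1 | 0 | 0
0 | 1 | 1 | 1
1 | 0 | 0 | 0
1 | 0 | 1 | 0
1 | 1 | 0 | 1
1 | 1 | 1 | 0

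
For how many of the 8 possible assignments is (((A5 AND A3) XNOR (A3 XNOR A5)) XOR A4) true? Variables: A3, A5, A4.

Satisfying assignments: (0,0,1), (0,1,0), (1,0,0), (1,1,0)
Count: 4 out of 8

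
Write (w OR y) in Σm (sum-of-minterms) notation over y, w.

Σm(1, 2, 3) = (NOT y AND w) OR (y AND NOT w) OR (y AND w)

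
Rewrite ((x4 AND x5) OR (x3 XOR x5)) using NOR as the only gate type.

((((x4 NOR x4) NOR (x5 NOR x5)) NOR ((((x3 NOR x5) NOR (x3 NOR x5)) NOR ((x3 NOR x5) NOR (x3 NOR x5))) NOR ((((x3 NOR x3) NOR (x5 NOR x5)) NOR ((x3 NOR x3) NOR (x5 NOR x5))) NOR (((x3 NOR x3) NOR (x5 NOR x5)) NOR ((x3 NOR x3) NOR (x5 NOR x5)))))) NOR (((x4 NOR x4) NOR (x5 NOR x5)) NOR ((((x3 NOR x5) NOR (x3 NOR x5)) NOR ((x3 NOR x5) NOR (x3 NOR x5))) NOR ((((x3 NOR x3) NOR (x5 NOR x5)) NOR ((x3 NOR x3) NOR (x5 NOR x5))) NOR (((x3 NOR x3) NOR (x5 NOR x5)) NOR ((x3 NOR x3) NOR (x5 NOR x5)))))))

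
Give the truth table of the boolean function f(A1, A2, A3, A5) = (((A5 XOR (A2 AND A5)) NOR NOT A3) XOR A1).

A1 | A2 | A3 | A5 | Output
--------------------------
0 | 0 | 0 | 0 | 0
0 | 0 | 0 | 1 | 0
0 | 0 | 1 | 0 | 1
0 | 0 | 1 | 1 | 0
0 | 1 | 0 | 0 | 0
0 | 1 | 0 | 1 | 0
0 | 1 | 1 | 0 | 1
0 | 1 | 1 | 1 | 1
1 | 0 | 0 | 0 | 1
1 | 0 | 0 | 1 | 1
1 | 0 | 1 | 0 | 0
1 | 0 | 1 | 1 | 1
1 | 1 | 0 | 0 | 1
1 | 1 | 0 | 1 | 1
1 | 1 | 1 | 0 | 0
1 | 1 | 1 | 1 | 0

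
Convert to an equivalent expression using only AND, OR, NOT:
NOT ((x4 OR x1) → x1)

(x4 OR x1) AND NOT x1
(Negated implication: NOT(A → B) = A AND NOT B)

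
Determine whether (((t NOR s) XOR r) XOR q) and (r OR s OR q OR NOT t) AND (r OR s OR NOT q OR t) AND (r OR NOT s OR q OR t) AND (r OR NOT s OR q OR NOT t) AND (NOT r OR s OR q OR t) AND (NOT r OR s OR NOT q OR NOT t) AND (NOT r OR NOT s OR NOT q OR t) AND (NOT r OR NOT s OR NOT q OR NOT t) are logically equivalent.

Yes, they are equivalent — the two output columns agree on all 16 assignments:
r | s | q | t | Expression 1 | Expression 2
-------------------------------------------
0 | 0 | 0 | 0 | 1 | 1
0 | 0 | 0 | 1 | 0 | 0
0 | 0 | 1 | 0 | 0 | 0
0 | 0 | 1 | 1 | 1 | 1
0 | 1 | 0 | 0 | 0 | 0
0 | 1 | 0 | 1 | 0 | 0
0 | 1 | 1 | 0 | 1 | 1
0 | 1 | 1 | 1 | 1 | 1
1 | 0 | 0 | 0 | 0 | 0
1 | 0 | 0 | 1 | 1 | 1
1 | 0 | 1 | 0 | 1 | 1
1 | 0 | 1 | 1 | 0 | 0
1 | 1 | 0 | 0 | 1 | 1
1 | 1 | 0 | 1 | 1 | 1
1 | 1 | 1 | 0 | 0 | 0
1 | 1 | 1 | 1 | 0 | 0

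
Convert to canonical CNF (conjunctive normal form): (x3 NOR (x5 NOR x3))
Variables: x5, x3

(x5 OR x3) AND (x5 OR NOT x3) AND (NOT x5 OR NOT x3)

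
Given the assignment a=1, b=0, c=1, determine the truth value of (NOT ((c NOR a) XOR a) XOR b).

Substituting: (NOT ((1 NOR 1) XOR 1) XOR 0)
= 0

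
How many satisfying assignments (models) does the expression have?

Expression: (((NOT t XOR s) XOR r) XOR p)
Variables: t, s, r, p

Satisfying assignments: (0,0,0,0), (0,0,1,1), (0,1,0,1), (0,1,1,0), (1,0,0,1), (1,0,1,0), (1,1,0,0), (1,1,1,1)
Count: 8 out of 16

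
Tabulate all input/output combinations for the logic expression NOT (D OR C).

D | C | Output
--------------
0 | 0 | 1
0 | 1 | 0
1 | 0 | 0
1 | 1 | 0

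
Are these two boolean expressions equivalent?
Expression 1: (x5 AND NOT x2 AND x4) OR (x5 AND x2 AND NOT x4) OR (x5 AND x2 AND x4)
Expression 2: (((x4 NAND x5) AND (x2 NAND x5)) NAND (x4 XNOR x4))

Yes, they are equivalent — the two output columns agree on all 8 assignments:
x5 | x2 | x4 | Expression 1 | Expression 2
------------------------------------------
0 | 0 | 0 | 0 | 0
0 | 0 | 1 | 0 | 0
0 | 1 | 0 | 0 | 0
0 | 1 | 1 | 0 | 0
1 | 0 | 0 | 0 | 0
1 | 0 | 1 | 1 | 1
1 | 1 | 0 | 1 | 1
1 | 1 | 1 | 1 | 1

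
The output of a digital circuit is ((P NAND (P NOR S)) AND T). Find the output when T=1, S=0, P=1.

Substituting: ((1 NAND (1 NOR 0)) AND 1)
= 1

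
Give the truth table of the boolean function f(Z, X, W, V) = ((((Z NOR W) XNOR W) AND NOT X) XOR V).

Z | X | W | V | Output
----------------------
0 | 0 | 0 | 0 | 0
0 | 0 | 0 | 1 | 1
0 | 0 | 1 | 0 | 0
0 | 0 | 1 | 1 | 1
0 | 1 | 0 | 0 | 0
0 | 1 | 0 | 1 | 1
0 | 1 | 1 | 0 | 0
0 | 1 | 1 | 1 | 1
1 | 0 | 0 | 0 | 1
1 | 0 | 0 | 1 | 0
1 | 0 | 1 | 0 | 0
1 | 0 | 1 | 1 | 1
1 | 1 | 0 | 0 | 0
1 | 1 | 0 | 1 | 1
1 | 1 | 1 | 0 | 0
1 | 1 | 1 | 1 | 1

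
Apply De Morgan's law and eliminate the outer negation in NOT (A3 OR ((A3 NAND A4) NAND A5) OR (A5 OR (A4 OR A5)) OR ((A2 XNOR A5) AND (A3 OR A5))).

NOT A3 AND NOT ((A3 NAND A4) NAND A5) AND NOT (A5 OR (A4 OR A5)) AND NOT ((A2 XNOR A5) AND (A3 OR A5))
De Morgan's: NOT(OR of terms) = AND of negations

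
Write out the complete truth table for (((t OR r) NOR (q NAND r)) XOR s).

t | r | s | q | Output
----------------------
0 | 0 | 0 | 0 | 0
0 | 0 | 0 | 1 | 0
0 | 0 | 1 | 0 | 1
0 | 0 | 1 | 1 | 1
0 | 1 | 0 | 0 | 0
0 | 1 | 0 | 1 | 0
0 | 1 | 1 | 0 | 1
0 | 1 | 1 | 1 | 1
1 | 0 | 0 | 0 | 0
1 | 0 | 0 | 1 | 0
1 | 0 | 1 | 0 | 1
1 | 0 | 1 | 1 | 1
1 | 1 | 0 | 0 | 0
1 | 1 | 0 | 1 | 0
1 | 1 | 1 | 0 | 1
1 | 1 | 1 | 1 | 1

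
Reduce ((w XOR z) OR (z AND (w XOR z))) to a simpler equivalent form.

By absorption (E OR (E AND v) = E):
= (w XOR z)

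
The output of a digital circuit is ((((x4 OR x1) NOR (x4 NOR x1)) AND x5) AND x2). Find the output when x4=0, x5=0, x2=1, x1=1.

Substituting: ((((0 OR 1) NOR (0 NOR 1)) AND 0) AND 1)
= 0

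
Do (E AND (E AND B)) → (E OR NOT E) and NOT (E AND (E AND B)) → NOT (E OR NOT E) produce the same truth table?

No, Inverse is not equivalent to original (counterexample: E=0, B=0)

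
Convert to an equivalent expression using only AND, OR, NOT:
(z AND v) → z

NOT (z AND v) OR z
(Implication elimination: A → B = NOT A OR B)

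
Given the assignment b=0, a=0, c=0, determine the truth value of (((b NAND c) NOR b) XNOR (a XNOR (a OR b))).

Substituting: (((0 NAND 0) NOR 0) XNOR (0 XNOR (0 OR 0)))
= 0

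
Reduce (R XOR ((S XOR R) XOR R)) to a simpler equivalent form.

By XOR self-cancellation ((E XOR v) XOR v = E):
= (S XOR R)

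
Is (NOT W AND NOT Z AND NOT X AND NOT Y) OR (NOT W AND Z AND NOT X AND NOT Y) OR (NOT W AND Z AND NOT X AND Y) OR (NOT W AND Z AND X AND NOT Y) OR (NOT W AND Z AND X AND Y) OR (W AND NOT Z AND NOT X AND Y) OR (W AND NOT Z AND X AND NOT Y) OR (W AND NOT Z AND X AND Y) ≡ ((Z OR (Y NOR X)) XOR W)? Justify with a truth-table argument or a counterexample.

Yes, they are equivalent — the two output columns agree on all 16 assignments:
W | Z | X | Y | Expression 1 | Expression 2
-------------------------------------------
0 | 0 | 0 | 0 | 1 | 1
0 | 0 | 0 | 1 | 0 | 0
0 | 0 | 1 | 0 | 0 | 0
0 | 0 | 1 | 1 | 0 | 0
0 | 1 | 0 | 0 | 1 | 1
0 | 1 | 0 | 1 | 1 | 1
0 | 1 | 1 | 0 | 1 | 1
0 | 1 | 1 | 1 | 1 | 1
1 | 0 | 0 | 0 | 0 | 0
1 | 0 | 0 | 1 | 1 | 1
1 | 0 | 1 | 0 | 1 | 1
1 | 0 | 1 | 1 | 1 | 1
1 | 1 | 0 | 0 | 0 | 0
1 | 1 | 0 | 1 | 0 | 0
1 | 1 | 1 | 0 | 0 | 0
1 | 1 | 1 | 1 | 0 | 0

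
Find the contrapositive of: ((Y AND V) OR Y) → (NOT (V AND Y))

Contrapositive: (V AND Y) → NOT ((Y AND V) OR Y)
Note: A statement and its contrapositive are logically equivalent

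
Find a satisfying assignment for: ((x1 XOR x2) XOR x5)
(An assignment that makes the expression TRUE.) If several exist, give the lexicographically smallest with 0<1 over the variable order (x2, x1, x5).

x2=0, x1=0, x5=1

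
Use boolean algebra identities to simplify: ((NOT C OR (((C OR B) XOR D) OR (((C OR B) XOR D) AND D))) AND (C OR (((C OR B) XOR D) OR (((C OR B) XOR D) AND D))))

By distribution ((E OR v) AND (E OR NOT v) = E) then absorption (E OR (E AND v) = E):
= ((C OR B) XOR D)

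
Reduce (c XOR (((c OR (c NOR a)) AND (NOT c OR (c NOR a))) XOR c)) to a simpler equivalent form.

By XOR self-cancellation ((E XOR v) XOR v = E) then distribution ((E OR v) AND (E OR NOT v) = E):
= (c NOR a)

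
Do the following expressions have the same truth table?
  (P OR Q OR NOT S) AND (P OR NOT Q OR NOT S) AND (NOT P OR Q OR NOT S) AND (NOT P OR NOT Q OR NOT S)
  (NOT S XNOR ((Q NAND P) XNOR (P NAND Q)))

Yes, they are equivalent — the two output columns agree on all 8 assignments:
P | Q | S | Expression 1 | Expression 2
---------------------------------------
0 | 0 | 0 | 1 | 1
0 | 0 | 1 | 0 | 0
0 | 1 | 0 | 1 | 1
0 | 1 | 1 | 0 | 0
1 | 0 | 0 | 1 | 1
1 | 0 | 1 | 0 | 0
1 | 1 | 0 | 1 | 1
1 | 1 | 1 | 0 | 0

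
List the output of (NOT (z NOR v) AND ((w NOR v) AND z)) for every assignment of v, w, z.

v | w | z | Output
------------------
0 | 0 | 0 | 0
0 | 0 | 1 | 1
0 | 1 | 0 | 0
0 | 1 | 1 | 0
1 | 0 | 0 | 0
1 | 0 | 1 | 0
1 | 1 | 0 | 0
1 | 1 | 1 | 0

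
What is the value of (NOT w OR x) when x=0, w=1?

Substituting: (NOT 1 OR 0)
= 0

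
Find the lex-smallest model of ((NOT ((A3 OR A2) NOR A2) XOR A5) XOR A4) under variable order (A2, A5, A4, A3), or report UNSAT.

A2=0, A5=0, A4=0, A3=1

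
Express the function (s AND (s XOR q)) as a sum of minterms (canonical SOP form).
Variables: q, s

Σm(1) = (NOT q AND s)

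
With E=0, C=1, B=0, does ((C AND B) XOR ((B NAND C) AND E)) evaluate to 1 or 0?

Substituting: ((1 AND 0) XOR ((0 NAND 1) AND 0))
= 0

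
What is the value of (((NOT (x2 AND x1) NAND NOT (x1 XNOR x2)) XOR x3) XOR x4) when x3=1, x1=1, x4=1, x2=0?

Substituting: (((NOT (0 AND 1) NAND NOT (1 XNOR 0)) XOR 1) XOR 1)
= 0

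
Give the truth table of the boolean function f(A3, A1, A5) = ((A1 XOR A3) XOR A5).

A3 | A1 | A5 | Output
---------------------
0 | 0 | 0 | 0
0 | 0 | 1 | 1
0 | 1 | 0 | 1
0 | 1 | 1 | 0
1 | 0 | 0 | 1
1 | 0 | 1 | 0
1 | 1 | 0 | 0
1 | 1 | 1 | 1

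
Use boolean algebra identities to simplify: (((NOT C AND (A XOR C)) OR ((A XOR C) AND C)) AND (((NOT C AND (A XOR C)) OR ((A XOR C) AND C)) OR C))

By absorption (E AND (E OR v) = E) then distribution ((E AND v) OR (E AND NOT v) = E):
= (A XOR C)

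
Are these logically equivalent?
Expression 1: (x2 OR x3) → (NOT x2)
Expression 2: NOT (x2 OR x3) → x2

No, Inverse is not equivalent to original (counterexample: x3=0, x2=0)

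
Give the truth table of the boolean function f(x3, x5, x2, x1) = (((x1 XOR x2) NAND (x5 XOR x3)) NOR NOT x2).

x3 | x5 | x2 | x1 | Output
--------------------------
0 | 0 | 0 | 0 | 0
0 | 0 | 0 | 1 | 0
0 | 0 | 1 | 0 | 0
0 | 0 | 1 | 1 | 0
0 | 1 | 0 | 0 | 0
0 | 1 | 0 | 1 | 0
0 | 1 | 1 | 0 | 1
0 | 1 | 1 | 1 | 0
1 | 0 | 0 | 0 | 0
1 | 0 | 0 | 1 | 0
1 | 0 | 1 | 0 | 1
1 | 0 | 1 | 1 | 0
1 | 1 | 0 | 0 | 0
1 | 1 | 0 | 1 | 0
1 | 1 | 1 | 0 | 0
1 | 1 | 1 | 1 | 0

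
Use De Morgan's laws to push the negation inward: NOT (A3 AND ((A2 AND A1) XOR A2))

NOT A3 OR NOT ((A2 AND A1) XOR A2)
De Morgan's: NOT(AND of terms) = OR of negations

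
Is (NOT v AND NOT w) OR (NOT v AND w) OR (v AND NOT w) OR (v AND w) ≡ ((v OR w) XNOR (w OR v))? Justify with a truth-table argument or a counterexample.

Yes, they are equivalent — the two output columns agree on all 4 assignments:
v | w | Expression 1 | Expression 2
-----------------------------------
0 | 0 | 1 | 1
0 | 1 | 1 | 1
1 | 0 | 1 | 1
1 | 1 | 1 | 1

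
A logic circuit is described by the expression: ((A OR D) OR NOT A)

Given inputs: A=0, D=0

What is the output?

Substituting: ((0 OR 0) OR NOT 0)
= 1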